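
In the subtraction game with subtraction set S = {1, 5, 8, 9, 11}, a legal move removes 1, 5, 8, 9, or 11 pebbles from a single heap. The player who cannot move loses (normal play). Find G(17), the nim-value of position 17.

1

G(0) = 0
G(1) = mex{0} = 1
G(2) = mex{1} = 0
G(3) = mex{0} = 1
G(4) = mex{1} = 0
G(5) = mex{0,0} = 1
G(6) = mex{1,1} = 0
G(7) = mex{0,0} = 1
G(8) = mex{1,1,0} = 2
G(9) = mex{2,0,1,0} = 3
G(10) = mex{3,1,0,1} = 2
G(11) = mex{2,0,1,0,0} = 3
G(12) = mex{3,1,0,1,1} = 2
G(13) = mex{2,2,1,0,0} = 3
G(14) = mex{3,3,0,1,1} = 2
G(15) = mex{2,2,1,0,0} = 3
G(16) = mex{3,3,2,1,1} = 0
G(17) = mex{0,2,3,2,0} = 1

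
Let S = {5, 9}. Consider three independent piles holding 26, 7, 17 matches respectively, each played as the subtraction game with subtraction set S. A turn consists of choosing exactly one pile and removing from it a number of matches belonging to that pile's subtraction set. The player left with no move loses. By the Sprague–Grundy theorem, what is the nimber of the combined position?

All piles use S = {5, 9}:
n :  0  1  2  3  4  5  6  7  8  9 10 11 12 13 14 15 16 17 18 19 20 21 22 23 24 25 26
G :  0  0  0  0  0  1  1  1  1  1  2  2  2  2  0  0  0  0  0  1  1  1  1  1  2  2  2
Pile A: G(26) = 2.
Pile B: G(7) = 1.
Pile C: G(17) = 0.
Combined Grundy value = 2 ⊕ 1 ⊕ 0 = 3.

3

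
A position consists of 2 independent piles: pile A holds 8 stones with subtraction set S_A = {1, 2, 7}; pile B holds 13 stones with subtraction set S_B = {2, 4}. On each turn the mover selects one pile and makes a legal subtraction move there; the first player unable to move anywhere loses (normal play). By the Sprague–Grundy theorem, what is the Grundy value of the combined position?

2

Pile A, S = {1, 2, 7}:
n : 0 1 2 3 4 5 6 7 8
G : 0 1 2 0 1 2 0 1 2
G_A(8) = 2.
Pile B, S = {2, 4}:
n :  0  1  2  3  4  5  6  7  8  9 10 11 12 13
G :  0  0  1  1  2  2  0  0  1  1  2  2  0  0
G_B(13) = 0.
Combined Grundy value = 2 ⊕ 0 = 2.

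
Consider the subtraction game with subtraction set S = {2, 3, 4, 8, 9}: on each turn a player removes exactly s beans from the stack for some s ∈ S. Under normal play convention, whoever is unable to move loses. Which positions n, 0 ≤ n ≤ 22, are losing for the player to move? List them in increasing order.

0, 1, 6, 7, 12, 13, 18, 19

n :  0  1  2  3  4  5  6  7  8  9 10 11 12 13 14 15 16 17 18 19 20 21 22
G :  0  0  1  1  2  2  0  0  1  1  2  2  0  0  1  1  2  2  0  0  1  1  2
P-positions are exactly the n with G(n) = 0.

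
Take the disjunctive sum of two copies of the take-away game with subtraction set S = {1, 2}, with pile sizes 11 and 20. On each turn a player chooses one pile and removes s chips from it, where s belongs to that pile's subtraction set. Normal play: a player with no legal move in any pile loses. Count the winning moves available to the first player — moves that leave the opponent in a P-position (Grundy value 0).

0

All piles use S = {1, 2}:
G(0) = 0
G(1) = mex{0} = 1
G(2) = mex{1,0} = 2
G(3) = mex{2,1} = 0
G(4) = mex{0,2} = 1
G(5) = mex{1,0} = 2
G(6) = mex{2,1} = 0
G(7) = mex{0,2} = 1
G(8) = mex{1,0} = 2
G(9) = mex{2,1} = 0
G(10) = mex{0,2} = 1
G(11) = mex{1,0} = 2
G(12) = mex{2,1} = 0
G(13) = mex{0,2} = 1
G(14) = mex{1,0} = 2
G(15) = mex{2,1} = 0
G(16) = mex{0,2} = 1
G(17) = mex{1,0} = 2
G(18) = mex{2,1} = 0
G(19) = mex{0,2} = 1
G(20) = mex{1,0} = 2
Pile A: G(11) = 2.
Pile B: G(20) = 2.
Combined Grundy value = 2 ⊕ 2 = 0.
A winning move leaves total XOR = 0, i.e. changes one component's Grundy value g to g ⊕ X where X is the current total.
Pile A: target g' = 2⊕0 = 2, but every legal move changes the Grundy value (mex property), so 0 moves.
Pile B: target g' = 2⊕0 = 2, but every legal move changes the Grundy value (mex property), so 0 moves.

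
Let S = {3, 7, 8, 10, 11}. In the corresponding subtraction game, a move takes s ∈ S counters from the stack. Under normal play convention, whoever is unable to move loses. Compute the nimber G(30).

n :  0  1  2  3  4  5  6  7  8  9 10 11 12 13 14 15 16 17 18 19 20 21 22 23 24 25 26 27 28 29 30
G :  0  0  0  1  1  1  0  2  2  1  3  3  2  2  4  0  3  5  1  0  0  0  1  1  1  2  2  2  3  3  3

3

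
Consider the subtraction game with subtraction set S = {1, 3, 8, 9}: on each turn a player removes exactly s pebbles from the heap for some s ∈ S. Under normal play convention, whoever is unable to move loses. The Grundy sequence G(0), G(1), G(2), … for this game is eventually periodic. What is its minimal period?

16

G(0) = 0
G(1) = mex{0} = 1
G(2) = mex{1} = 0
G(3) = mex{0,0} = 1
G(4) = mex{1,1} = 0
G(5) = mex{0,0} = 1
G(6) = mex{1,1} = 0
G(7) = mex{0,0} = 1
G(8) = mex{1,1,0} = 2
G(9) = mex{2,0,1,0} = 3
G(10) = mex{3,1,0,1} = 2
G(11) = mex{2,2,1,0} = 3
G(12) = mex{3,3,0,1} = 2
G(13) = mex{2,2,1,0} = 3
G(14) = mex{3,3,0,1} = 2
G(15) = mex{2,2,1,0} = 3
G(16) = mex{3,3,2,1} = 0
G(17) = mex{0,2,3,2} = 1
G(18) = mex{1,3,2,3} = 0
G(19) = mex{0,0,3,2} = 1
G(20) = mex{1,1,2,3} = 0
G(21) = mex{0,0,3,2} = 1
G(22) = mex{1,1,2,3} = 0
G(23) = mex{0,0,3,2} = 1
G(24) = mex{1,1,0,3} = 2
G(25) = mex{2,0,1,0} = 3
G(26) = mex{3,1,0,1} = 2
G(27) = mex{2,2,1,0} = 3
G(28) = mex{3,3,0,1} = 2
G(29) = mex{2,2,1,0} = 3
G(30) = mex{3,3,0,1} = 2
G(31) = mex{2,2,1,0} = 3
G(32) = mex{3,3,2,1} = 0
G(33) = mex{0,2,3,2} = 1
G(n+16) = G(n) holds for n = 0,…,8 (a full window of length max(S) = 9), so the sequence is purely periodic with period 16.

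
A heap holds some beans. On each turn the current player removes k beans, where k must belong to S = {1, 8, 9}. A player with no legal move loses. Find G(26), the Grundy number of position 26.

n :  0  1  2  3  4  5  6  7  8  9 10 11 12 13 14 15 16 17 18 19 20 21 22 23 24 25 26
G :  0  1  0  1  0  1  0  1  2  3  2  3  2  3  2  3  0  1  0  1  0  1  0  1  2  3  2

2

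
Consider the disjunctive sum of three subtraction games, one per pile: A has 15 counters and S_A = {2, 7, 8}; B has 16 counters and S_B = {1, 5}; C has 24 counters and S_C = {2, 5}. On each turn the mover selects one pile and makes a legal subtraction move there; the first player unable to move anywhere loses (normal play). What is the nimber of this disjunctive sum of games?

Pile A, S = {2, 7, 8}:
n :  0  1  2  3  4  5  6  7  8  9 10 11 12 13 14 15
G :  0  0  1  1  0  0  1  1  2  2  0  3  1  2  0  0
G_A(15) = 0.
Pile B, S = {1, 5}:
n :  0  1  2  3  4  5  6  7  8  9 10 11 12 13 14 15 16
G :  0  1  0  1  0  1  0  1  0  1  0  1  0  1  0  1  0
G_B(16) = 0.
Pile C, S = {2, 5}:
G(0) = 0
G(1) = mex{} = 0
G(2) = mex{0} = 1
G(3) = mex{0} = 1
G(4) = mex{1} = 0
G(5) = mex{1,0} = 2
G(6) = mex{0,0} = 1
G(7) = mex{2,1} = 0
G(8) = mex{1,1} = 0
G(9) = mex{0,0} = 1
G(10) = mex{0,2} = 1
G(11) = mex{1,1} = 0
G(12) = mex{1,0} = 2
G(13) = mex{0,0} = 1
G(14) = mex{2,1} = 0
G(15) = mex{1,1} = 0
G(16) = mex{0,0} = 1
G(17) = mex{0,2} = 1
G(18) = mex{1,1} = 0
G(19) = mex{1,0} = 2
G(20) = mex{0,0} = 1
G(21) = mex{2,1} = 0
G(22) = mex{1,1} = 0
G(23) = mex{0,0} = 1
G(24) = mex{0,2} = 1
G_C(24) = 1.
Combined Grundy value = 0 ⊕ 0 ⊕ 1 = 1.

1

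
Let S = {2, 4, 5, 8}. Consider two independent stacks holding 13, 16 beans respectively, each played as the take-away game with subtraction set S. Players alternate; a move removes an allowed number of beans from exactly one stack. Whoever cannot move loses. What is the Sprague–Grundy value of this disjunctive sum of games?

All stacks use S = {2, 4, 5, 8}:
n :  0  1  2  3  4  5  6  7  8  9 10 11 12 13 14 15 16
G :  0  0  1  1  2  2  3  0  4  1  0  2  1  0  2  1  0
Stack A: G(13) = 0.
Stack B: G(16) = 0.
Combined Grundy value = 0 ⊕ 0 = 0.

0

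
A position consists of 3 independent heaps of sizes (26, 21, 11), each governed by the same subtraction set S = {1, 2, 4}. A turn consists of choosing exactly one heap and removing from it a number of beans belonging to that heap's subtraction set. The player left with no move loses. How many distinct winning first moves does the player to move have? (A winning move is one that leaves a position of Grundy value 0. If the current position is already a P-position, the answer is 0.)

All heaps use S = {1, 2, 4}:
G(0) = 0
G(1) = mex{0} = 1
G(2) = mex{1,0} = 2
G(3) = mex{2,1} = 0
G(4) = mex{0,2,0} = 1
G(5) = mex{1,0,1} = 2
G(6) = mex{2,1,2} = 0
G(7) = mex{0,2,0} = 1
G(8) = mex{1,0,1} = 2
G(9) = mex{2,1,2} = 0
G(10) = mex{0,2,0} = 1
G(11) = mex{1,0,1} = 2
G(12) = mex{2,1,2} = 0
G(13) = mex{0,2,0} = 1
G(14) = mex{1,0,1} = 2
G(15) = mex{2,1,2} = 0
G(16) = mex{0,2,0} = 1
G(17) = mex{1,0,1} = 2
G(18) = mex{2,1,2} = 0
G(19) = mex{0,2,0} = 1
G(20) = mex{1,0,1} = 2
G(21) = mex{2,1,2} = 0
G(22) = mex{0,2,0} = 1
G(23) = mex{1,0,1} = 2
G(24) = mex{2,1,2} = 0
G(25) = mex{0,2,0} = 1
G(26) = mex{1,0,1} = 2
Heap A: G(26) = 2.
Heap B: G(21) = 0.
Heap C: G(11) = 2.
Combined Grundy value = 2 ⊕ 0 ⊕ 2 = 0.
A winning move leaves total XOR = 0, i.e. changes one component's Grundy value g to g ⊕ X where X is the current total.
Heap A: target g' = 2⊕0 = 2, but every legal move changes the Grundy value (mex property), so 0 moves.
Heap B: target g' = 0⊕0 = 0, but every legal move changes the Grundy value (mex property), so 0 moves.
Heap C: target g' = 2⊕0 = 2, but every legal move changes the Grundy value (mex property), so 0 moves.

0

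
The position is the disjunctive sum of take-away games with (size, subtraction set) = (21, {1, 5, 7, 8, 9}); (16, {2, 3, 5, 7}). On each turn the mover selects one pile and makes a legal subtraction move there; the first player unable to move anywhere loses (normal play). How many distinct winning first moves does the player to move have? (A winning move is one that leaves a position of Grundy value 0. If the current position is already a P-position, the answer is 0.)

2

Pile A, S = {1, 5, 7, 8, 9}:
G(0) = 0
G(1) = mex{0} = 1
G(2) = mex{1} = 0
G(3) = mex{0} = 1
G(4) = mex{1} = 0
G(5) = mex{0,0} = 1
G(6) = mex{1,1} = 0
G(7) = mex{0,0,0} = 1
G(8) = mex{1,1,1,0} = 2
G(9) = mex{2,0,0,1,0} = 3
G(10) = mex{3,1,1,0,1} = 2
G(11) = mex{2,0,0,1,0} = 3
G(12) = mex{3,1,1,0,1} = 2
G(13) = mex{2,2,0,1,0} = 3
G(14) = mex{3,3,1,0,1} = 2
G(15) = mex{2,2,2,1,0} = 3
G(16) = mex{3,3,3,2,1} = 0
G(17) = mex{0,2,2,3,2} = 1
G(18) = mex{1,3,3,2,3} = 0
G(19) = mex{0,2,2,3,2} = 1
G(20) = mex{1,3,3,2,3} = 0
G(21) = mex{0,0,2,3,2} = 1
G_A(21) = 1.
Pile B, S = {2, 3, 5, 7}:
n :  0  1  2  3  4  5  6  7  8  9 10 11 12 13 14 15 16
G :  0  0  1  1  2  2  3  3  4  0  0  1  1  2  2  3  3
G_B(16) = 3.
Combined Grundy value = 1 ⊕ 3 = 2.
A winning move leaves total XOR = 0, i.e. changes one component's Grundy value g to g ⊕ X where X is the current total.
Pile A: need g' = 1⊕2 = 3. Options: 21−1→G=0, 21−5→G=0, 21−7→G=2, 21−8→G=3, 21−9→G=2. Hits: 1.
Pile B: need g' = 3⊕2 = 1. Options: 16−2→G=2, 16−3→G=2, 16−5→G=1, 16−7→G=0. Hits: 1.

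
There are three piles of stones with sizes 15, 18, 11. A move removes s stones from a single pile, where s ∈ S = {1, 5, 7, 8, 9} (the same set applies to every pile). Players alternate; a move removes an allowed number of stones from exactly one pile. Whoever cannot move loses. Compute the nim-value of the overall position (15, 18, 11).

All piles use S = {1, 5, 7, 8, 9}:
n :  0  1  2  3  4  5  6  7  8  9 10 11 12 13 14 15 16 17 18
G :  0  1  0  1  0  1  0  1  2  3  2  3  2  3  2  3  0  1  0
Pile A: G(15) = 3.
Pile B: G(18) = 0.
Pile C: G(11) = 3.
Combined Grundy value = 3 ⊕ 0 ⊕ 3 = 0.

0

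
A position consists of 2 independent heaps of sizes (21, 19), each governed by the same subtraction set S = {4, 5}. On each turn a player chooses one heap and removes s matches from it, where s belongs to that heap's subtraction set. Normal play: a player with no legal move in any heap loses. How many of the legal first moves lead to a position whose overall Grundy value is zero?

All heaps use S = {4, 5}:
n :  0  1  2  3  4  5  6  7  8  9 10 11 12 13 14 15 16 17 18 19 20 21
G :  0  0  0  0  1  1  1  1  2  0  0  0  0  1  1  1  1  2  0  0  0  0
Heap A: G(21) = 0.
Heap B: G(19) = 0.
Combined Grundy value = 0 ⊕ 0 = 0.
A winning move leaves total XOR = 0, i.e. changes one component's Grundy value g to g ⊕ X where X is the current total.
Heap A: target g' = 0⊕0 = 0, but every legal move changes the Grundy value (mex property), so 0 moves.
Heap B: target g' = 0⊕0 = 0, but every legal move changes the Grundy value (mex property), so 0 moves.

0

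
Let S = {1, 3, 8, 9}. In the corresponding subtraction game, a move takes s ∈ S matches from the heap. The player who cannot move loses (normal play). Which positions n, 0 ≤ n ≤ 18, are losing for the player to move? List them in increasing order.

G(0) = 0
G(1) = mex{0} = 1
G(2) = mex{1} = 0
G(3) = mex{0,0} = 1
G(4) = mex{1,1} = 0
G(5) = mex{0,0} = 1
G(6) = mex{1,1} = 0
G(7) = mex{0,0} = 1
G(8) = mex{1,1,0} = 2
G(9) = mex{2,0,1,0} = 3
G(10) = mex{3,1,0,1} = 2
G(11) = mex{2,2,1,0} = 3
G(12) = mex{3,3,0,1} = 2
G(13) = mex{2,2,1,0} = 3
G(14) = mex{3,3,0,1} = 2
G(15) = mex{2,2,1,0} = 3
G(16) = mex{3,3,2,1} = 0
G(17) = mex{0,2,3,2} = 1
G(18) = mex{1,3,2,3} = 0
P-positions are exactly the n with G(n) = 0.

0, 2, 4, 6, 16, 18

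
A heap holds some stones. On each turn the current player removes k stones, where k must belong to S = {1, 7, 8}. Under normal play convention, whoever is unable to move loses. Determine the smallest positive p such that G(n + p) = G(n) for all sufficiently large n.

G(0) = 0
G(1) = mex{0} = 1
G(2) = mex{1} = 0
G(3) = mex{0} = 1
G(4) = mex{1} = 0
G(5) = mex{0} = 1
G(6) = mex{1} = 0
G(7) = mex{0,0} = 1
G(8) = mex{1,1,0} = 2
G(9) = mex{2,0,1} = 3
G(10) = mex{3,1,0} = 2
G(11) = mex{2,0,1} = 3
G(12) = mex{3,1,0} = 2
G(13) = mex{2,0,1} = 3
G(14) = mex{3,1,0} = 2
G(15) = mex{2,2,1} = 0
G(16) = mex{0,3,2} = 1
G(17) = mex{1,2,3} = 0
G(18) = mex{0,3,2} = 1
G(19) = mex{1,2,3} = 0
G(20) = mex{0,3,2} = 1
G(21) = mex{1,2,3} = 0
G(22) = mex{0,0,2} = 1
G(23) = mex{1,1,0} = 2
G(24) = mex{2,0,1} = 3
G(25) = mex{3,1,0} = 2
G(26) = mex{2,0,1} = 3
G(27) = mex{3,1,0} = 2
G(28) = mex{2,0,1} = 3
G(29) = mex{3,1,0} = 2
G(30) = mex{2,2,1} = 0
G(31) = mex{0,3,2} = 1
G(n+15) = G(n) holds for n = 0,…,7 (a full window of length max(S) = 8), so the sequence is purely periodic with period 15.

15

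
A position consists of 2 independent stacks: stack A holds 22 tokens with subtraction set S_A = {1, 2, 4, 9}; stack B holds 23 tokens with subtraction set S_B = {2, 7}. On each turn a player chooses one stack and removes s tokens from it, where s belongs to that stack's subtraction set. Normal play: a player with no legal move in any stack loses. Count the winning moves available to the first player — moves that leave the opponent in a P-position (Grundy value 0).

0

Stack A, S = {1, 2, 4, 9}:
G(0) = 0
G(1) = mex{0} = 1
G(2) = mex{1,0} = 2
G(3) = mex{2,1} = 0
G(4) = mex{0,2,0} = 1
G(5) = mex{1,0,1} = 2
G(6) = mex{2,1,2} = 0
G(7) = mex{0,2,0} = 1
G(8) = mex{1,0,1} = 2
G(9) = mex{2,1,2,0} = 3
G(10) = mex{3,2,0,1} = 4
G(11) = mex{4,3,1,2} = 0
G(12) = mex{0,4,2,0} = 1
G(13) = mex{1,0,3,1} = 2
G(14) = mex{2,1,4,2} = 0
G(15) = mex{0,2,0,0} = 1
G(16) = mex{1,0,1,1} = 2
G(17) = mex{2,1,2,2} = 0
G(18) = mex{0,2,0,3} = 1
G(19) = mex{1,0,1,4} = 2
G(20) = mex{2,1,2,0} = 3
G(21) = mex{3,2,0,1} = 4
G(22) = mex{4,3,1,2} = 0
G_A(22) = 0.
Stack B, S = {2, 7}:
G(0) = 0
G(1) = mex{} = 0
G(2) = mex{0} = 1
G(3) = mex{0} = 1
G(4) = mex{1} = 0
G(5) = mex{1} = 0
G(6) = mex{0} = 1
G(7) = mex{0,0} = 1
G(8) = mex{1,0} = 2
G(9) = mex{1,1} = 0
G(10) = mex{2,1} = 0
G(11) = mex{0,0} = 1
G(12) = mex{0,0} = 1
G(13) = mex{1,1} = 0
G(14) = mex{1,1} = 0
G(15) = mex{0,2} = 1
G(16) = mex{0,0} = 1
G(17) = mex{1,0} = 2
G(18) = mex{1,1} = 0
G(19) = mex{2,1} = 0
G(20) = mex{0,0} = 1
G(21) = mex{0,0} = 1
G(22) = mex{1,1} = 0
G(23) = mex{1,1} = 0
G_B(23) = 0.
Combined Grundy value = 0 ⊕ 0 = 0.
A winning move leaves total XOR = 0, i.e. changes one component's Grundy value g to g ⊕ X where X is the current total.
Stack A: target g' = 0⊕0 = 0, but every legal move changes the Grundy value (mex property), so 0 moves.
Stack B: target g' = 0⊕0 = 0, but every legal move changes the Grundy value (mex property), so 0 moves.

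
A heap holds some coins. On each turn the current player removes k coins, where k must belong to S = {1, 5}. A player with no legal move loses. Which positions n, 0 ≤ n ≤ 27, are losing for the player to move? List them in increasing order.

0, 2, 4, 6, 8, 10, 12, 14, 16, 18, 20, 22, 24, 26

G(0) = 0
G(1) = mex{0} = 1
G(2) = mex{1} = 0
G(3) = mex{0} = 1
G(4) = mex{1} = 0
G(5) = mex{0,0} = 1
G(6) = mex{1,1} = 0
G(7) = mex{0,0} = 1
G(8) = mex{1,1} = 0
G(9) = mex{0,0} = 1
G(10) = mex{1,1} = 0
G(11) = mex{0,0} = 1
G(12) = mex{1,1} = 0
G(13) = mex{0,0} = 1
G(14) = mex{1,1} = 0
G(15) = mex{0,0} = 1
G(16) = mex{1,1} = 0
G(17) = mex{0,0} = 1
G(18) = mex{1,1} = 0
G(19) = mex{0,0} = 1
G(20) = mex{1,1} = 0
G(21) = mex{0,0} = 1
G(22) = mex{1,1} = 0
G(23) = mex{0,0} = 1
G(24) = mex{1,1} = 0
G(25) = mex{0,0} = 1
G(26) = mex{1,1} = 0
G(27) = mex{0,0} = 1
P-positions are exactly the n with G(n) = 0.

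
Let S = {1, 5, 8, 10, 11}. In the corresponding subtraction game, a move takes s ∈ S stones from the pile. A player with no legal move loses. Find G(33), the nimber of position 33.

3

G(0) = 0
G(1) = mex{0} = 1
G(2) = mex{1} = 0
G(3) = mex{0} = 1
G(4) = mex{1} = 0
G(5) = mex{0,0} = 1
G(6) = mex{1,1} = 0
G(7) = mex{0,0} = 1
G(8) = mex{1,1,0} = 2
G(9) = mex{2,0,1} = 3
G(10) = mex{3,1,0,0} = 2
G(11) = mex{2,0,1,1,0} = 3
G(12) = mex{3,1,0,0,1} = 2
G(13) = mex{2,2,1,1,0} = 3
G(14) = mex{3,3,0,0,1} = 2
G(15) = mex{2,2,1,1,0} = 3
G(16) = mex{3,3,2,0,1} = 4
G(17) = mex{4,2,3,1,0} = 5
G(18) = mex{5,3,2,2,1} = 0
G(19) = mex{0,2,3,3,2} = 1
G(20) = mex{1,3,2,2,3} = 0
G(21) = mex{0,4,3,3,2} = 1
G(22) = mex{1,5,2,2,3} = 0
G(23) = mex{0,0,3,3,2} = 1
G(24) = mex{1,1,4,2,3} = 0
G(25) = mex{0,0,5,3,2} = 1
G(26) = mex{1,1,0,4,3} = 2
G(27) = mex{2,0,1,5,4} = 3
G(28) = mex{3,1,0,0,5} = 2
G(29) = mex{2,0,1,1,0} = 3
G(30) = mex{3,1,0,0,1} = 2
G(31) = mex{2,2,1,1,0} = 3
G(32) = mex{3,3,0,0,1} = 2
G(33) = mex{2,2,1,1,0} = 3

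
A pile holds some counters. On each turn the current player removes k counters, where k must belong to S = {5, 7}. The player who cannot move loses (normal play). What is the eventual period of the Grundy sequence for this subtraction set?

12

n :  0  1  2  3  4  5  6  7  8  9 10 11 12 13 14 15 16 17 18 19 20 21 22 23 24 25
G :  0  0  0  0  0  1  1  1  1  1  2  2  0  0  0  0  0  1  1  1  1  1  2  2  0  0
G(n+12) = G(n) holds for n = 0,…,6 (a full window of length max(S) = 7), so the sequence is purely periodic with period 12.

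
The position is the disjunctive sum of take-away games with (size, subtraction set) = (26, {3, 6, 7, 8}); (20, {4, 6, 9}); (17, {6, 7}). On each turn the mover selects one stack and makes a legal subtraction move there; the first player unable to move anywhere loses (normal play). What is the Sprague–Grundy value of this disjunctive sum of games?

Stack A, S = {3, 6, 7, 8}:
n :  0  1  2  3  4  5  6  7  8  9 10 11 12 13 14 15 16 17 18 19 20 21 22 23 24 25 26
G :  0  0  0  1  1  1  2  2  2  3  3  0  0  0  1  1  1  2  2  2  3  3  0  0  0  1  1
G_A(26) = 1.
Stack B, S = {4, 6, 9}:
G(0) = 0
G(1) = mex{} = 0
G(2) = mex{} = 0
G(3) = mex{} = 0
G(4) = mex{0} = 1
G(5) = mex{0} = 1
G(6) = mex{0,0} = 1
G(7) = mex{0,0} = 1
G(8) = mex{1,0} = 2
G(9) = mex{1,0,0} = 2
G(10) = mex{1,1,0} = 2
G(11) = mex{1,1,0} = 2
G(12) = mex{2,1,0} = 3
G(13) = mex{2,1,1} = 0
G(14) = mex{2,2,1} = 0
G(15) = mex{2,2,1} = 0
G(16) = mex{3,2,1} = 0
G(17) = mex{0,2,2} = 1
G(18) = mex{0,3,2} = 1
G(19) = mex{0,0,2} = 1
G(20) = mex{0,0,2} = 1
G_B(20) = 1.
Stack C, S = {6, 7}:
n :  0  1  2  3  4  5  6  7  8  9 10 11 12 13 14 15 16 17
G :  0  0  0  0  0  0  1  1  1  1  1  1  2  0  0  0  0  0
G_C(17) = 0.
Combined Grundy value = 1 ⊕ 1 ⊕ 0 = 0.

0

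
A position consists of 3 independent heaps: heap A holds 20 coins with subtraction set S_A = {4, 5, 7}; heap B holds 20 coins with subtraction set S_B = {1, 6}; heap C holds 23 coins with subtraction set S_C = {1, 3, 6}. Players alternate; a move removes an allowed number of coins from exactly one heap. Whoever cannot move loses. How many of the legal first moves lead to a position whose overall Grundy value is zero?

Heap A, S = {4, 5, 7}:
n :  0  1  2  3  4  5  6  7  8  9 10 11 12 13 14 15 16 17 18 19 20
G :  0  0  0  0  1  1  1  1  2  2  2  0  0  0  0  1  1  1  1  2  2
G_A(20) = 2.
Heap B, S = {1, 6}:
G(0) = 0
G(1) = mex{0} = 1
G(2) = mex{1} = 0
G(3) = mex{0} = 1
G(4) = mex{1} = 0
G(5) = mex{0} = 1
G(6) = mex{1,0} = 2
G(7) = mex{2,1} = 0
G(8) = mex{0,0} = 1
G(9) = mex{1,1} = 0
G(10) = mex{0,0} = 1
G(11) = mex{1,1} = 0
G(12) = mex{0,2} = 1
G(13) = mex{1,0} = 2
G(14) = mex{2,1} = 0
G(15) = mex{0,0} = 1
G(16) = mex{1,1} = 0
G(17) = mex{0,0} = 1
G(18) = mex{1,1} = 0
G(19) = mex{0,2} = 1
G(20) = mex{1,0} = 2
G_B(20) = 2.
Heap C, S = {1, 3, 6}:
n :  0  1  2  3  4  5  6  7  8  9 10 11 12 13 14 15 16 17 18 19 20 21 22 23
G :  0  1  0  1  0  1  2  3  2  0  1  0  1  0  1  2  3  2  0  1  0  1  0  1
G_C(23) = 1.
Combined Grundy value = 2 ⊕ 2 ⊕ 1 = 1.
A winning move leaves total XOR = 0, i.e. changes one component's Grundy value g to g ⊕ X where X is the current total.
Heap A: need g' = 2⊕1 = 3. Options: 20−4→G=1, 20−5→G=1, 20−7→G=0. Hits: 0.
Heap B: need g' = 2⊕1 = 3. Options: 20−1→G=1, 20−6→G=0. Hits: 0.
Heap C: need g' = 1⊕1 = 0. Options: 23−1→G=0, 23−3→G=0, 23−6→G=2. Hits: 2.

2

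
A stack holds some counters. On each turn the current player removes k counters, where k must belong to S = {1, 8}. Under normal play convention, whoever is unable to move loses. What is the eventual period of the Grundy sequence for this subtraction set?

n :  0  1  2  3  4  5  6  7  8  9 10 11 12 13 14 15 16 17 18 19
G :  0  1  0  1  0  1  0  1  2  0  1  0  1  0  1  0  1  2  0  1
G(n+9) = G(n) holds for n = 0,…,7 (a full window of length max(S) = 8), so the sequence is purely periodic with period 9.

9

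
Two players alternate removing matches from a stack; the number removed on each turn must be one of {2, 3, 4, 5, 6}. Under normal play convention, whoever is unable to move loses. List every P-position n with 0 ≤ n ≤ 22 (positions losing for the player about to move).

G(0) = 0
G(1) = mex{} = 0
G(2) = mex{0} = 1
G(3) = mex{0,0} = 1
G(4) = mex{1,0,0} = 2
G(5) = mex{1,1,0,0} = 2
G(6) = mex{2,1,1,0,0} = 3
G(7) = mex{2,2,1,1,0} = 3
G(8) = mex{3,2,2,1,1} = 0
G(9) = mex{3,3,2,2,1} = 0
G(10) = mex{0,3,3,2,2} = 1
G(11) = mex{0,0,3,3,2} = 1
G(12) = mex{1,0,0,3,3} = 2
G(13) = mex{1,1,0,0,3} = 2
G(14) = mex{2,1,1,0,0} = 3
G(15) = mex{2,2,1,1,0} = 3
G(16) = mex{3,2,2,1,1} = 0
G(17) = mex{3,3,2,2,1} = 0
G(18) = mex{0,3,3,2,2} = 1
G(19) = mex{0,0,3,3,2} = 1
G(20) = mex{1,0,0,3,3} = 2
G(21) = mex{1,1,0,0,3} = 2
G(22) = mex{2,1,1,0,0} = 3
P-positions are exactly the n with G(n) = 0.

0, 1, 8, 9, 16, 17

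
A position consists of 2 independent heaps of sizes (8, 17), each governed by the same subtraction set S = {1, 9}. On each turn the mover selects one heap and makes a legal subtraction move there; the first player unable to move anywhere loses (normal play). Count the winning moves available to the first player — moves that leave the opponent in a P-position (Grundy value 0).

3

All heaps use S = {1, 9}:
n :  0  1  2  3  4  5  6  7  8  9 10 11 12 13 14 15 16 17
G :  0  1  0  1  0  1  0  1  0  1  0  1  0  1  0  1  0  1
Heap A: G(8) = 0.
Heap B: G(17) = 1.
Combined Grundy value = 0 ⊕ 1 = 1.
A winning move leaves total XOR = 0, i.e. changes one component's Grundy value g to g ⊕ X where X is the current total.
Heap A: need g' = 0⊕1 = 1. Options: 8−1→G=1. Hits: 1.
Heap B: need g' = 1⊕1 = 0. Options: 17−1→G=0, 17−9→G=0. Hits: 2.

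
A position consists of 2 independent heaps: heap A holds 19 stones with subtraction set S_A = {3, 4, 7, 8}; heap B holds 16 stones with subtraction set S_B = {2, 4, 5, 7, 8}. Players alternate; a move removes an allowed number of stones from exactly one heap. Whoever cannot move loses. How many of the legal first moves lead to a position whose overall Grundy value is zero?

Heap A, S = {3, 4, 7, 8}:
n :  0  1  2  3  4  5  6  7  8  9 10 11 12 13 14 15 16 17 18 19
G :  0  0  0  1  1  1  2  2  2  3  3  0  0  0  1  1  1  2  2  2
G_A(19) = 2.
Heap B, S = {2, 4, 5, 7, 8}:
G(0) = 0
G(1) = mex{} = 0
G(2) = mex{0} = 1
G(3) = mex{0} = 1
G(4) = mex{1,0} = 2
G(5) = mex{1,0,0} = 2
G(6) = mex{2,1,0} = 3
G(7) = mex{2,1,1,0} = 3
G(8) = mex{3,2,1,0,0} = 4
G(9) = mex{3,2,2,1,0} = 4
G(10) = mex{4,3,2,1,1} = 0
G(11) = mex{4,3,3,2,1} = 0
G(12) = mex{0,4,3,2,2} = 1
G(13) = mex{0,4,4,3,2} = 1
G(14) = mex{1,0,4,3,3} = 2
G(15) = mex{1,0,0,4,3} = 2
G(16) = mex{2,1,0,4,4} = 3
G_B(16) = 3.
Combined Grundy value = 2 ⊕ 3 = 1.
A winning move leaves total XOR = 0, i.e. changes one component's Grundy value g to g ⊕ X where X is the current total.
Heap A: need g' = 2⊕1 = 3. Options: 19−3→G=1, 19−4→G=1, 19−7→G=0, 19−8→G=0. Hits: 0.
Heap B: need g' = 3⊕1 = 2. Options: 16−2→G=2, 16−4→G=1, 16−5→G=0, 16−7→G=4, 16−8→G=4. Hits: 1.

1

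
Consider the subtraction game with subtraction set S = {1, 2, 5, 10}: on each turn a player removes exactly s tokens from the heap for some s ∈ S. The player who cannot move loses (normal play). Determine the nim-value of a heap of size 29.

G(0) = 0
G(1) = mex{0} = 1
G(2) = mex{1,0} = 2
G(3) = mex{2,1} = 0
G(4) = mex{0,2} = 1
G(5) = mex{1,0,0} = 2
G(6) = mex{2,1,1} = 0
G(7) = mex{0,2,2} = 1
G(8) = mex{1,0,0} = 2
G(9) = mex{2,1,1} = 0
G(10) = mex{0,2,2,0} = 1
G(11) = mex{1,0,0,1} = 2
G(12) = mex{2,1,1,2} = 0
G(13) = mex{0,2,2,0} = 1
G(14) = mex{1,0,0,1} = 2
G(15) = mex{2,1,1,2} = 0
G(16) = mex{0,2,2,0} = 1
G(17) = mex{1,0,0,1} = 2
G(18) = mex{2,1,1,2} = 0
G(19) = mex{0,2,2,0} = 1
G(20) = mex{1,0,0,1} = 2
G(21) = mex{2,1,1,2} = 0
G(22) = mex{0,2,2,0} = 1
G(23) = mex{1,0,0,1} = 2
G(24) = mex{2,1,1,2} = 0
G(25) = mex{0,2,2,0} = 1
G(26) = mex{1,0,0,1} = 2
G(27) = mex{2,1,1,2} = 0
G(28) = mex{0,2,2,0} = 1
G(29) = mex{1,0,0,1} = 2

2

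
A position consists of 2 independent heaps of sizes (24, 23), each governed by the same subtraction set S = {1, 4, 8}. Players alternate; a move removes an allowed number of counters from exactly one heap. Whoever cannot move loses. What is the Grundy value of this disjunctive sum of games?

All heaps use S = {1, 4, 8}:
G(0) = 0
G(1) = mex{0} = 1
G(2) = mex{1} = 0
G(3) = mex{0} = 1
G(4) = mex{1,0} = 2
G(5) = mex{2,1} = 0
G(6) = mex{0,0} = 1
G(7) = mex{1,1} = 0
G(8) = mex{0,2,0} = 1
G(9) = mex{1,0,1} = 2
G(10) = mex{2,1,0} = 3
G(11) = mex{3,0,1} = 2
G(12) = mex{2,1,2} = 0
G(13) = mex{0,2,0} = 1
G(14) = mex{1,3,1} = 0
G(15) = mex{0,2,0} = 1
G(16) = mex{1,0,1} = 2
G(17) = mex{2,1,2} = 0
G(18) = mex{0,0,3} = 1
G(19) = mex{1,1,2} = 0
G(20) = mex{0,2,0} = 1
G(21) = mex{1,0,1} = 2
G(22) = mex{2,1,0} = 3
G(23) = mex{3,0,1} = 2
G(24) = mex{2,1,2} = 0
Heap A: G(24) = 0.
Heap B: G(23) = 2.
Combined Grundy value = 0 ⊕ 2 = 2.

2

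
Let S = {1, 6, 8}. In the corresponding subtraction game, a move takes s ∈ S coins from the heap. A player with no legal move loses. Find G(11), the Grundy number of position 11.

G(0) = 0
G(1) = mex{0} = 1
G(2) = mex{1} = 0
G(3) = mex{0} = 1
G(4) = mex{1} = 0
G(5) = mex{0} = 1
G(6) = mex{1,0} = 2
G(7) = mex{2,1} = 0
G(8) = mex{0,0,0} = 1
G(9) = mex{1,1,1} = 0
G(10) = mex{0,0,0} = 1
G(11) = mex{1,1,1} = 0

0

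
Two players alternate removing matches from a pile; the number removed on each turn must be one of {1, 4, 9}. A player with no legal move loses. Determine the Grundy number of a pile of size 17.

0

n :  0  1  2  3  4  5  6  7  8  9 10 11 12 13 14 15 16 17
G :  0  1  0  1  2  0  1  0  1  2  0  1  0  1  2  0  1  0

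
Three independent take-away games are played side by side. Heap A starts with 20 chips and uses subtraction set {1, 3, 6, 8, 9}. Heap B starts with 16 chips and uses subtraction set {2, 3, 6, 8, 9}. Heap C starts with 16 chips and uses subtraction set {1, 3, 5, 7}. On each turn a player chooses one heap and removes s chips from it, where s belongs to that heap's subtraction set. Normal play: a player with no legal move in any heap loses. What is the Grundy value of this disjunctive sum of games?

2

Heap A, S = {1, 3, 6, 8, 9}:
n :  0  1  2  3  4  5  6  7  8  9 10 11 12 13 14 15 16 17 18 19 20
G :  0  1  0  1  0  1  2  3  2  3  2  3  4  5  0  1  0  1  0  1  2
G_A(20) = 2.
Heap B, S = {2, 3, 6, 8, 9}:
n :  0  1  2  3  4  5  6  7  8  9 10 11 12 13 14 15 16
G :  0  0  1  1  2  0  3  1  2  2  3  3  0  4  1  5  0
G_B(16) = 0.
Heap C, S = {1, 3, 5, 7}:
G(0) = 0
G(1) = mex{0} = 1
G(2) = mex{1} = 0
G(3) = mex{0,0} = 1
G(4) = mex{1,1} = 0
G(5) = mex{0,0,0} = 1
G(6) = mex{1,1,1} = 0
G(7) = mex{0,0,0,0} = 1
G(8) = mex{1,1,1,1} = 0
G(9) = mex{0,0,0,0} = 1
G(10) = mex{1,1,1,1} = 0
G(11) = mex{0,0,0,0} = 1
G(12) = mex{1,1,1,1} = 0
G(13) = mex{0,0,0,0} = 1
G(14) = mex{1,1,1,1} = 0
G(15) = mex{0,0,0,0} = 1
G(16) = mex{1,1,1,1} = 0
G_C(16) = 0.
Combined Grundy value = 2 ⊕ 0 ⊕ 0 = 2.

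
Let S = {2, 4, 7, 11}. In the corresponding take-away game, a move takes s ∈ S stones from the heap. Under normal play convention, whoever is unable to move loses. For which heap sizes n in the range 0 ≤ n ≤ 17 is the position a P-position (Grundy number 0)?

G(0) = 0
G(1) = mex{} = 0
G(2) = mex{0} = 1
G(3) = mex{0} = 1
G(4) = mex{1,0} = 2
G(5) = mex{1,0} = 2
G(6) = mex{2,1} = 0
G(7) = mex{2,1,0} = 3
G(8) = mex{0,2,0} = 1
G(9) = mex{3,2,1} = 0
G(10) = mex{1,0,1} = 2
G(11) = mex{0,3,2,0} = 1
G(12) = mex{2,1,2,0} = 3
G(13) = mex{1,0,0,1} = 2
G(14) = mex{3,2,3,1} = 0
G(15) = mex{2,1,1,2} = 0
G(16) = mex{0,3,0,2} = 1
G(17) = mex{0,2,2,0} = 1
P-positions are exactly the n with G(n) = 0.

0, 1, 6, 9, 14, 15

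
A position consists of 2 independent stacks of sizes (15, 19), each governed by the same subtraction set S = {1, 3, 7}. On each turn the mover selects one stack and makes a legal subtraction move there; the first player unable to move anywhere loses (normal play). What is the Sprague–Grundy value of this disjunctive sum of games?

0

All stacks use S = {1, 3, 7}:
n :  0  1  2  3  4  5  6  7  8  9 10 11 12 13 14 15 16 17 18 19
G :  0  1  0  1  0  1  0  1  0  1  0  1  0  1  0  1  0  1  0  1
Stack A: G(15) = 1.
Stack B: G(19) = 1.
Combined Grundy value = 1 ⊕ 1 = 0.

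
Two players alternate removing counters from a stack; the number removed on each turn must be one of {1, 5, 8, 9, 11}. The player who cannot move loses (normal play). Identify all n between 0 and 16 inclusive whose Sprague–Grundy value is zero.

0, 2, 4, 6, 16

G(0) = 0
G(1) = mex{0} = 1
G(2) = mex{1} = 0
G(3) = mex{0} = 1
G(4) = mex{1} = 0
G(5) = mex{0,0} = 1
G(6) = mex{1,1} = 0
G(7) = mex{0,0} = 1
G(8) = mex{1,1,0} = 2
G(9) = mex{2,0,1,0} = 3
G(10) = mex{3,1,0,1} = 2
G(11) = mex{2,0,1,0,0} = 3
G(12) = mex{3,1,0,1,1} = 2
G(13) = mex{2,2,1,0,0} = 3
G(14) = mex{3,3,0,1,1} = 2
G(15) = mex{2,2,1,0,0} = 3
G(16) = mex{3,3,2,1,1} = 0
P-positions are exactly the n with G(n) = 0.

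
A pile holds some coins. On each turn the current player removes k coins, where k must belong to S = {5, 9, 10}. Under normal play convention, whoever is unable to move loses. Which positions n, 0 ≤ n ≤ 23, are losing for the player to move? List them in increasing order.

n :  0  1  2  3  4  5  6  7  8  9 10 11 12 13 14 15 16 17 18 19 20 21 22 23
G :  0  0  0  0  0  1  1  1  1  1  2  2  2  2  2  0  0  0  0  0  1  1  1  1
P-positions are exactly the n with G(n) = 0.

0, 1, 2, 3, 4, 15, 16, 17, 18, 19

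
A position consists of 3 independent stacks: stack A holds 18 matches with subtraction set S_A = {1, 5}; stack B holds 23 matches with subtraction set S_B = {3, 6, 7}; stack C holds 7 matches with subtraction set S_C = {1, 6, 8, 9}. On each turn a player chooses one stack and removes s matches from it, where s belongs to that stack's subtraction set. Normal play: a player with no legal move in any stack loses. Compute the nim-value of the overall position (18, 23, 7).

Stack A, S = {1, 5}:
n :  0  1  2  3  4  5  6  7  8  9 10 11 12 13 14 15 16 17 18
G :  0  1  0  1  0  1  0  1  0  1  0  1  0  1  0  1  0  1  0
G_A(18) = 0.
Stack B, S = {3, 6, 7}:
n :  0  1  2  3  4  5  6  7  8  9 10 11 12 13 14 15 16 17 18 19 20 21 22 23
G :  0  0  0  1  1  1  2  2  2  3  0  0  0  1  1  1  2  2  2  3  0  0  0  1
G_B(23) = 1.
Stack C, S = {1, 6, 8, 9}:
G(0) = 0
G(1) = mex{0} = 1
G(2) = mex{1} = 0
G(3) = mex{0} = 1
G(4) = mex{1} = 0
G(5) = mex{0} = 1
G(6) = mex{1,0} = 2
G(7) = mex{2,1} = 0
G_C(7) = 0.
Combined Grundy value = 0 ⊕ 1 ⊕ 0 = 1.

1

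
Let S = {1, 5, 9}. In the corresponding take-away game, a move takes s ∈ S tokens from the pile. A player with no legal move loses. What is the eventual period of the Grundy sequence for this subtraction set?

n :  0  1  2  3  4  5  6  7  8  9 10 11 12 13 14
G :  0  1  0  1  0  1  0  1  0  1  0  1  0  1  0
G(n+2) = G(n) holds for n = 0,…,8 (a full window of length max(S) = 9), so the sequence is purely periodic with period 2.

2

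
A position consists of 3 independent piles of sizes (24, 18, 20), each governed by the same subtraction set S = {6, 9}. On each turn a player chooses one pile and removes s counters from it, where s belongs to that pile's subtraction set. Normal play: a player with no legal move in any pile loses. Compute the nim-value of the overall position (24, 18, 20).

All piles use S = {6, 9}:
G(0) = 0
G(1) = mex{} = 0
G(2) = mex{} = 0
G(3) = mex{} = 0
G(4) = mex{} = 0
G(5) = mex{} = 0
G(6) = mex{0} = 1
G(7) = mex{0} = 1
G(8) = mex{0} = 1
G(9) = mex{0,0} = 1
G(10) = mex{0,0} = 1
G(11) = mex{0,0} = 1
G(12) = mex{1,0} = 2
G(13) = mex{1,0} = 2
G(14) = mex{1,0} = 2
G(15) = mex{1,1} = 0
G(16) = mex{1,1} = 0
G(17) = mex{1,1} = 0
G(18) = mex{2,1} = 0
G(19) = mex{2,1} = 0
G(20) = mex{2,1} = 0
G(21) = mex{0,2} = 1
G(22) = mex{0,2} = 1
G(23) = mex{0,2} = 1
G(24) = mex{0,0} = 1
Pile A: G(24) = 1.
Pile B: G(18) = 0.
Pile C: G(20) = 0.
Combined Grundy value = 1 ⊕ 0 ⊕ 0 = 1.

1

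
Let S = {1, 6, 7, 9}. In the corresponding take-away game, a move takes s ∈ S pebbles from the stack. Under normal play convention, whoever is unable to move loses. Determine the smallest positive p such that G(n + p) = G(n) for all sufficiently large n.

12

G(0) = 0
G(1) = mex{0} = 1
G(2) = mex{1} = 0
G(3) = mex{0} = 1
G(4) = mex{1} = 0
G(5) = mex{0} = 1
G(6) = mex{1,0} = 2
G(7) = mex{2,1,0} = 3
G(8) = mex{3,0,1} = 2
G(9) = mex{2,1,0,0} = 3
G(10) = mex{3,0,1,1} = 2
G(11) = mex{2,1,0,0} = 3
G(12) = mex{3,2,1,1} = 0
G(13) = mex{0,3,2,0} = 1
G(14) = mex{1,2,3,1} = 0
G(15) = mex{0,3,2,2} = 1
G(16) = mex{1,2,3,3} = 0
G(17) = mex{0,3,2,2} = 1
G(18) = mex{1,0,3,3} = 2
G(19) = mex{2,1,0,2} = 3
G(20) = mex{3,0,1,3} = 2
G(21) = mex{2,1,0,0} = 3
G(22) = mex{3,0,1,1} = 2
G(23) = mex{2,1,0,0} = 3
G(24) = mex{3,2,1,1} = 0
G(25) = mex{0,3,2,0} = 1
G(n+12) = G(n) holds for n = 0,…,8 (a full window of length max(S) = 9), so the sequence is purely periodic with period 12.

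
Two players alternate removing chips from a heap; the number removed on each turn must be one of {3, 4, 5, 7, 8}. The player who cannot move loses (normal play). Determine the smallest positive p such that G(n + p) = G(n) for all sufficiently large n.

n :  0  1  2  3  4  5  6  7  8  9 10 11 12 13 14 15 16 17 18 19 20 21 22 23
G :  0  0  0  1  1  1  2  2  2  3  3  0  0  0  1  1  1  2  2  2  3  3  0  0
G(n+11) = G(n) holds for n = 0,…,7 (a full window of length max(S) = 8), so the sequence is purely periodic with period 11.

11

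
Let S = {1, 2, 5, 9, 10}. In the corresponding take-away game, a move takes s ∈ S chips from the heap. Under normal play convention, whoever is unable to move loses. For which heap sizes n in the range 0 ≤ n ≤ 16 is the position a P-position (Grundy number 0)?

0, 3, 6, 14

n :  0  1  2  3  4  5  6  7  8  9 10 11 12 13 14 15 16
G :  0  1  2  0  1  2  0  1  2  3  4  5  3  4  0  1  2
P-positions are exactly the n with G(n) = 0.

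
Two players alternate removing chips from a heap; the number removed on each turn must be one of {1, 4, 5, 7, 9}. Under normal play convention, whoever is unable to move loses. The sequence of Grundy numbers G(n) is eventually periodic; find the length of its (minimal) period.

8

G(0) = 0
G(1) = mex{0} = 1
G(2) = mex{1} = 0
G(3) = mex{0} = 1
G(4) = mex{1,0} = 2
G(5) = mex{2,1,0} = 3
G(6) = mex{3,0,1} = 2
G(7) = mex{2,1,0,0} = 3
G(8) = mex{3,2,1,1} = 0
G(9) = mex{0,3,2,0,0} = 1
G(10) = mex{1,2,3,1,1} = 0
G(11) = mex{0,3,2,2,0} = 1
G(12) = mex{1,0,3,3,1} = 2
G(13) = mex{2,1,0,2,2} = 3
G(14) = mex{3,0,1,3,3} = 2
G(15) = mex{2,1,0,0,2} = 3
G(16) = mex{3,2,1,1,3} = 0
G(17) = mex{0,3,2,0,0} = 1
G(18) = mex{1,2,3,1,1} = 0
G(n+8) = G(n) holds for n = 0,…,8 (a full window of length max(S) = 9), so the sequence is purely periodic with period 8.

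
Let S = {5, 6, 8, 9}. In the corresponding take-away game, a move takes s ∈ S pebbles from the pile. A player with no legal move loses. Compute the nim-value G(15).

G(0) = 0
G(1) = mex{} = 0
G(2) = mex{} = 0
G(3) = mex{} = 0
G(4) = mex{} = 0
G(5) = mex{0} = 1
G(6) = mex{0,0} = 1
G(7) = mex{0,0} = 1
G(8) = mex{0,0,0} = 1
G(9) = mex{0,0,0,0} = 1
G(10) = mex{1,0,0,0} = 2
G(11) = mex{1,1,0,0} = 2
G(12) = mex{1,1,0,0} = 2
G(13) = mex{1,1,1,0} = 2
G(14) = mex{1,1,1,1} = 0
G(15) = mex{2,1,1,1} = 0

0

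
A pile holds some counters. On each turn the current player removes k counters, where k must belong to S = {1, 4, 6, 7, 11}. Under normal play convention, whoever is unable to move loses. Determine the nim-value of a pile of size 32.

n :  0  1  2  3  4  5  6  7  8  9 10 11 12 13 14 15 16 17 18 19 20 21 22 23 24 25 26 27 28 29 30 31 32
G :  0  1  0  1  2  0  1  2  3  2  0  1  2  3  4  0  1  2  0  1  0  1  2  0  1  2  3  2  0  1  2  3  4

4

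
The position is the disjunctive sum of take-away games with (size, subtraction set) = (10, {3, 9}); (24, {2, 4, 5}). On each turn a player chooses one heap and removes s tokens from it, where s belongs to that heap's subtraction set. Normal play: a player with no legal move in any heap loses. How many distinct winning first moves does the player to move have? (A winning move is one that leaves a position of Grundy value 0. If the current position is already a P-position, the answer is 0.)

0

Heap A, S = {3, 9}:
n :  0  1  2  3  4  5  6  7  8  9 10
G :  0  0  0  1  1  1  0  0  0  1  1
G_A(10) = 1.
Heap B, S = {2, 4, 5}:
G(0) = 0
G(1) = mex{} = 0
G(2) = mex{0} = 1
G(3) = mex{0} = 1
G(4) = mex{1,0} = 2
G(5) = mex{1,0,0} = 2
G(6) = mex{2,1,0} = 3
G(7) = mex{2,1,1} = 0
G(8) = mex{3,2,1} = 0
G(9) = mex{0,2,2} = 1
G(10) = mex{0,3,2} = 1
G(11) = mex{1,0,3} = 2
G(12) = mex{1,0,0} = 2
G(13) = mex{2,1,0} = 3
G(14) = mex{2,1,1} = 0
G(15) = mex{3,2,1} = 0
G(16) = mex{0,2,2} = 1
G(17) = mex{0,3,2} = 1
G(18) = mex{1,0,3} = 2
G(19) = mex{1,0,0} = 2
G(20) = mex{2,1,0} = 3
G(21) = mex{2,1,1} = 0
G(22) = mex{3,2,1} = 0
G(23) = mex{0,2,2} = 1
G(24) = mex{0,3,2} = 1
G_B(24) = 1.
Combined Grundy value = 1 ⊕ 1 = 0.
A winning move leaves total XOR = 0, i.e. changes one component's Grundy value g to g ⊕ X where X is the current total.
Heap A: target g' = 1⊕0 = 1, but every legal move changes the Grundy value (mex property), so 0 moves.
Heap B: target g' = 1⊕0 = 1, but every legal move changes the Grundy value (mex property), so 0 moves.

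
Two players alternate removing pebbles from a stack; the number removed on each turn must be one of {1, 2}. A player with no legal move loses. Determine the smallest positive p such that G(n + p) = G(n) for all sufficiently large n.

G(0) = 0
G(1) = mex{0} = 1
G(2) = mex{1,0} = 2
G(3) = mex{2,1} = 0
G(4) = mex{0,2} = 1
G(5) = mex{1,0} = 2
G(6) = mex{2,1} = 0
G(7) = mex{0,2} = 1
G(8) = mex{1,0} = 2
G(9) = mex{2,1} = 0
G(10) = mex{0,2} = 1
G(11) = mex{1,0} = 2
G(12) = mex{2,1} = 0
G(13) = mex{0,2} = 1
G(14) = mex{1,0} = 2
G(n+3) = G(n) holds for n = 0,…,1 (a full window of length max(S) = 2), so the sequence is purely periodic with period 3.

3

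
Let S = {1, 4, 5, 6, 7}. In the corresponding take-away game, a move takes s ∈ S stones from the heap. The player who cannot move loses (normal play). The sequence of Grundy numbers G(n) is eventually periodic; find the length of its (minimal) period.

n :  0  1  2  3  4  5  6  7  8  9 10 11 12 13 14 15 16 17 18 19 20 21
G :  0  1  0  1  2  3  2  3  4  5  0  1  0  1  2  3  2  3  4  5  0  1
G(n+10) = G(n) holds for n = 0,…,6 (a full window of length max(S) = 7), so the sequence is purely periodic with period 10.

10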